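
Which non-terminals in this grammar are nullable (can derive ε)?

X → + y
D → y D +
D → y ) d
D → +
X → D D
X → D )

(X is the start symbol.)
None

There are no ε-productions, so no non-terminal can derive ε.
No non-terminals are nullable.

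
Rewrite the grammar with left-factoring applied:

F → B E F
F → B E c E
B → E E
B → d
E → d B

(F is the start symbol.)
Left-factoring transforms A → αβ₁ | αβ₂ into A → αA' and A' → β₁ | β₂
(α is the longest common prefix among the alternatives). Repeat until
no nonterminal has two alternatives with a common prefix.

Round 1: F has alternatives sharing prefix 'B E'. Introduce F': F → B E F'
  Add: F' → F
  Add: F' → c E

No remaining common prefixes — done.

Resulting grammar:
F → B E F'
F' → F
F' → c E
B → E E
B → d
E → d B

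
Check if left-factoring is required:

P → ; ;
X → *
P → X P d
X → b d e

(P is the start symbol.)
Left-factoring is needed when two productions for the same non-terminal
share a common prefix on the right-hand side.

Productions for P:
  P → ; ;
  P → X P d
Productions for X:
  X → *
  X → b d e

No common prefixes found.

Answer: No, left-factoring is not needed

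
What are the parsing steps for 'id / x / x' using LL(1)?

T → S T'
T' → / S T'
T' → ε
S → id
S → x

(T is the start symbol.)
LL(1) parsing maintains a stack (initially the start symbol over $) and the input. At each step: if the stack top is a terminal, match it against the current input token; if it is a non-terminal N, replace it with the RHS of M[N, lookahead] (the unique production whose predict set contains the lookahead).

Stack is shown with the top on the left.

Stack     Input         Action
------------------------------
T $       id / x / x $  output T → S T'
S T' $    id / x / x $  output S → id
id T' $   id / x / x $  match 'id'
T' $      / x / x $     output T' → / S T'
/ S T' $  / x / x $     match '/'
S T' $    x / x $       output S → x
x T' $    x / x $       match 'x'
T' $      / x $         output T' → / S T'
/ S T' $  / x $         match '/'
S T' $    x $           output S → x
x T' $    x $           match 'x'
T' $      $             output T' → ε
$         $             accept

The string is accepted.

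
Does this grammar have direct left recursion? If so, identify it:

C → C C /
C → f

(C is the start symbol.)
Yes, C is left-recursive

Direct left recursion occurs when N → N α for some non-terminal N (the right-hand side begins with the left-hand side itself).

C → C C /: LEFT RECURSIVE (starts with C)
C → f: starts with f

The grammar has direct left recursion on: C.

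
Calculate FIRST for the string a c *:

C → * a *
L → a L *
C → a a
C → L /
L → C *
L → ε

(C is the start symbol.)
{ 'a' }

To compute FIRST(a c *), process the symbols left to right:
Symbol a is a terminal. Add 'a' and stop.
FIRST(a c *) = { 'a' }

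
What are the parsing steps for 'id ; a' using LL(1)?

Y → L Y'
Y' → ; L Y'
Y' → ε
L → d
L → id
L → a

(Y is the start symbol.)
Stack is shown with the top on the left.

Stack     Input     Action
--------------------------
Y $       id ; a $  output Y → L Y'
L Y' $    id ; a $  output L → id
id Y' $   id ; a $  match 'id'
Y' $      ; a $     output Y' → ; L Y'
; L Y' $  ; a $     match ';'
L Y' $    a $       output L → a
a Y' $    a $       match 'a'
Y' $      $         output Y' → ε
$         $         accept

The string is accepted.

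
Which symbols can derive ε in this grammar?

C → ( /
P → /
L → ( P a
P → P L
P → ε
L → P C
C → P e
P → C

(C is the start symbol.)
{ 'P' }

ε-productions: P → ε
So P is immediately nullable.
No further non-terminal can be added: every production for the remaining non-terminals contains a terminal or a non-nullable non-terminal.
Nullable = { 'P' }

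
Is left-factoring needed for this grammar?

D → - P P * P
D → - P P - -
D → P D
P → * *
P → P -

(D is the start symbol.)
Left-factoring is needed when two productions for the same non-terminal
share a common prefix on the right-hand side.

Productions for D:
  D → - P P * P
  D → - P P - -
  D → P D
Productions for P:
  P → * *
  P → P -

Found common prefix '- P P' in productions for D

Answer: Yes, D has productions with common prefix '- P P'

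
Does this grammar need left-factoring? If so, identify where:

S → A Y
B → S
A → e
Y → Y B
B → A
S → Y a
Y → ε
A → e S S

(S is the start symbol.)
Left-factoring is needed when two productions for the same non-terminal
share a common prefix on the right-hand side.

Productions for S:
  S → A Y
  S → Y a
Productions for B:
  B → S
  B → A
Productions for A:
  A → e
  A → e S S
Productions for Y:
  Y → Y B
  Y → ε

Found common prefix 'e' in productions for A

Answer: Yes, A has productions with common prefix 'e'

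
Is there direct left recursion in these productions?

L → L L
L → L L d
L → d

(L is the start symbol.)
L → L L: LEFT RECURSIVE (starts with L)
L → L L d: LEFT RECURSIVE (starts with L)
L → d: starts with d

The grammar has direct left recursion on: L.

Answer: Yes, L is left-recursive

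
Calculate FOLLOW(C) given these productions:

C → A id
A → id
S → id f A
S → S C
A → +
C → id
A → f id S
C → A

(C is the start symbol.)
{ $, '+', 'f', 'id' }

To compute FOLLOW(C), find every occurrence of C on a right-hand side N → α C β: add FIRST(β) \ {ε}, and if β is empty or nullable also add FOLLOW(N). Iterate to a fixed point.

C is the start symbol, so $ ∈ FOLLOW(C).
In S → S C: C is at the end, add FOLLOW(S)

The FOLLOW sets referred to above (computed the same way, to a fixed point):
  FOLLOW(S) = { $, '+', 'f', 'id' }

Taking the union: FOLLOW(C) = { $, '+', 'f', 'id' }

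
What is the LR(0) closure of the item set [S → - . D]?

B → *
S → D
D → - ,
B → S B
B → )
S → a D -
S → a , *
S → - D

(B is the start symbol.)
{ [D → . - ,], [S → - . D] }

Start with: [S → - . D]
  [S → - . D] has the dot before D: add [D → . - ,]
No further items can be added.

CLOSURE = { [D → . - ,], [S → - . D] }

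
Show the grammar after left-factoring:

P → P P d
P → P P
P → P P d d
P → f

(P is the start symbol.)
P → P P P'
P' → d P''
P'' → ε
P'' → d
P' → ε
P → f

Left-factoring transforms A → αβ₁ | αβ₂ into A → αA' and A' → β₁ | β₂
(α is the longest common prefix among the alternatives). Repeat until
no nonterminal has two alternatives with a common prefix.

Round 1: P has alternatives sharing prefix 'P P'. Introduce P': P → P P P'
  Add: P' → d
  Add: P' → ε
  Add: P' → d d

Round 2: P' has alternatives sharing prefix 'd'. Introduce P'': P' → d P''
  Add: P'' → ε
  Add: P'' → d

No remaining common prefixes — done.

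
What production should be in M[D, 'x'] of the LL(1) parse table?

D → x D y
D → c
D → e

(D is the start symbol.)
D → x D y

To find M[D, 'x'], we find productions for D where 'x' is in the predict set (PREDICT(N → α) = (FIRST(α) \ {ε}) ∪ (FOLLOW(N) if α ⇒* ε)).

D → x D y: PREDICT = { 'x' }
  'x' is in predict set, so this production goes in M[D, 'x']
D → c: PREDICT = { 'c' }
D → e: PREDICT = { 'e' }

M[D, 'x'] = D → x D y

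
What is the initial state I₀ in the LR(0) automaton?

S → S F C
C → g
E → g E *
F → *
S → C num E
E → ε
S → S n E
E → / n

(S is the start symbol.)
{ [C → . g], [S → . C num E], [S → . S F C], [S → . S n E], [S' → . S] }

First, augment the grammar with S' → S
I₀ = CLOSURE({ [S' → . S] }):
  [S' → . S] has the dot before S: add [S → . S F C], [S → . C num E], [S → . S n E]
  [S → . C num E] has the dot before C: add [C → . g]
No further items can be added.

I₀ = { [C → . g], [S → . C num E], [S → . S F C], [S → . S n E], [S' → . S] }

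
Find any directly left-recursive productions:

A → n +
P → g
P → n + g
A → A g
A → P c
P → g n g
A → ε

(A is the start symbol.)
Direct left recursion occurs when N → N α for some non-terminal N (the right-hand side begins with the left-hand side itself).

A → n +: starts with n
P → g: starts with g
P → n + g: starts with n
A → A g: LEFT RECURSIVE (starts with A)
A → P c: starts with P
P → g n g: starts with g
A → ε: starts with ε

The grammar has direct left recursion on: A.

Answer: Yes, A is left-recursive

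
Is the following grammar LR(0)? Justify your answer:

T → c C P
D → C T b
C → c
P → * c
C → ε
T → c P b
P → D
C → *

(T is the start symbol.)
No. Shift-reduce conflict between [C → .] and [C → . *]

A grammar is LR(0) if no state in the canonical LR(0) collection has:
  - both a shift item (dot before a terminal) and a complete item (shift-reduce conflict), or
  - two or more complete items (reduce-reduce conflict; the accept item [T' → T .] counts as a complete item here).

Augment with T' → T and build the canonical LR(0) collection (I0 = CLOSURE({[T' → . T]}), then GOTO on every symbol after a dot until no new states appear). It has 15 states:
  I0: { [T → . c C P], [T → . c P b], [T' → . T] }  — shift
  I1: { [T' → T .] }  — accept
  I2: { [C → . *], [C → . c], [C → .], [D → . C T b], [P → . * c], [P → . D], [T → c . C P], [T → c . P b] }  — shift, reduce
  I3: { [C → * .], [P → * . c] }  — shift, reduce
  I4: { [C → . *], [C → . c], [C → .], [D → . C T b], [D → C . T b], [P → . * c], [P → . D], [T → . c C P], [T → . c P b], [T → c C . P] }  — shift, reduce
  I5: { [P → D .] }  — reduce
  I6: { [T → c P . b] }  — shift
  I7: { [C → c .] }  — reduce
  I8: { [T → c P b .] }  — reduce
  I9: { [D → C . T b], [T → . c C P], [T → . c P b] }  — shift
  I10: { [T → c C P .] }  — reduce
  I11: { [D → C T . b] }  — shift
  I12: { [C → . *], [C → . c], [C → .], [C → c .], [D → . C T b], [P → . * c], [P → . D], [T → c . C P], [T → c . P b] }  — shift, 2 reduces
  I13: { [D → C T b .] }  — reduce
  I14: { [P → * c .] }  — reduce

Conflict in state I2:
  Shift-reduce conflict between [C → .] and [C → . *]
So the grammar is NOT LR(0).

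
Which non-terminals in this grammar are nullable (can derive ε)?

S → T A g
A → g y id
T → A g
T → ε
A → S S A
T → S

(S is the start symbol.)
{ 'T' }

A non-terminal is nullable if it can derive ε (the empty string): either it has an ε-production, or it has a production whose right-hand side consists entirely of nullable non-terminals.

ε-productions: T → ε
So T is immediately nullable.
No further non-terminal can be added: every production for the remaining non-terminals contains a terminal or a non-nullable non-terminal.
Nullable = { 'T' }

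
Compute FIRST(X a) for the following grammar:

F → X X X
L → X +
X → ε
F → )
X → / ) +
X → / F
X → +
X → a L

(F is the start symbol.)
FIRST sets of the non-terminals involved (from the grammar, by fixed-point iteration):
  FIRST(X) = { '+', '/', 'a', ε }

To compute FIRST(X a), process the symbols left to right:
Symbol X is a non-terminal. Add FIRST(X) \ {ε} = { '+', '/', 'a' }
X is nullable (ε ∈ FIRST(X)), continue to the next symbol.
Symbol a is a terminal. Add 'a' and stop.
FIRST(X a) = { '+', '/', 'a' }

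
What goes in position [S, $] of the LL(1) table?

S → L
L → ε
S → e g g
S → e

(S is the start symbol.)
S → L

To find M[S, $], we find productions for S where $ is in the predict set (PREDICT(N → α) = (FIRST(α) \ {ε}) ∪ (FOLLOW(N) if α ⇒* ε)).

Relevant sets:
  FIRST(L) = { ε }
  FOLLOW(S) = { $ }

S → L: PREDICT = { $ }
  $ is in predict set, so this production goes in M[S, $]
S → e g g: PREDICT = { 'e' }
S → e: PREDICT = { 'e' }

M[S, $] = S → L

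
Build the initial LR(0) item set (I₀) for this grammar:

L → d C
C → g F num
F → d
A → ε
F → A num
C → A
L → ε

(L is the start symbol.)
{ [L → . d C], [L → .], [L' → . L] }

First, augment the grammar with L' → L
I₀ = CLOSURE({ [L' → . L] }):
  [L' → . L] has the dot before L: add [L → . d C], [L → .]
No further items can be added.

I₀ = { [L → . d C], [L → .], [L' → . L] }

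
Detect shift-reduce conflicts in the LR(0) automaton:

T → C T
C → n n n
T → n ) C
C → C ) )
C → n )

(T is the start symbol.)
Yes — I4: [C → n ) .] vs [C → . n )]; I7: [T → n ) C .] vs [C → C . ) )]

Augment with T' → T and build the canonical LR(0) collection (I0 = CLOSURE({[T' → . T]}), then GOTO on every symbol after a dot until no new states appear). It has 13 states:
  I0: { [C → . C ) )], [C → . n )], [C → . n n n], [T → . C T], [T → . n ) C], [T' → . T] }  — shift
  I1: { [C → . C ) )], [C → . n )], [C → . n n n], [C → C . ) )], [T → . C T], [T → . n ) C], [T → C . T] }  — shift
  I2: { [T' → T .] }  — accept
  I3: { [C → n . )], [C → n . n n], [T → n . ) C] }  — shift
  I4: { [C → . C ) )], [C → . n )], [C → . n n n], [C → n ) .], [T → n ) . C] }  — shift, reduce
  I5: { [C → n n . n] }  — shift
  I6: { [C → n n n .] }  — reduce
  I7: { [C → C . ) )], [T → n ) C .] }  — shift, reduce
  I8: { [C → n . )], [C → n . n n] }  — shift
  I9: { [C → n ) .] }  — reduce
  I10: { [C → C ) . )] }  — shift
  I11: { [C → C ) ) .] }  — reduce
  I12: { [T → C T .] }  — reduce

I4 contains reduce item [C → n ) .] and shift items [C → . n )], [C → . n n n] — shift-reduce conflict.
I7 contains reduce item [T → n ) C .] and shift item [C → C . ) )] — shift-reduce conflict.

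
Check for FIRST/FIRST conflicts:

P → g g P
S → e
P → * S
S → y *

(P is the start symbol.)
No FIRST/FIRST conflicts.

Productions for P:
  P → g g P: FIRST = { 'g' }
  P → * S: FIRST = { '*' }
Productions for S:
  S → e: FIRST = { 'e' }
  S → y *: FIRST = { 'y' }

All alternatives of each non-terminal have pairwise disjoint FIRST sets.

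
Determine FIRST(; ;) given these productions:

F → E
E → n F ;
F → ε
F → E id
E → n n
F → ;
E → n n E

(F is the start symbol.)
To compute FIRST(; ;), process the symbols left to right:
Symbol ; is a terminal. Add ';' and stop.
FIRST(; ;) = { ';' }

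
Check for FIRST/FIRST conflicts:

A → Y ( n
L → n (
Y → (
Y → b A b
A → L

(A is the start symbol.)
FIRST sets of the non-terminals at (or reachable through a nullable prefix from) the front of some alternative:
  FIRST(Y) = { '(', 'b' }
  FIRST(L) = { 'n' }

Productions for A:
  A → Y ( n: FIRST = { '(', 'b' }
  A → L: FIRST = { 'n' }
Productions for Y:
  Y → (: FIRST = { '(' }
  Y → b A b: FIRST = { 'b' }
L has only one production, so no FIRST/FIRST conflict is possible there.

All alternatives of each non-terminal have pairwise disjoint FIRST sets.

Answer: No FIRST/FIRST conflicts.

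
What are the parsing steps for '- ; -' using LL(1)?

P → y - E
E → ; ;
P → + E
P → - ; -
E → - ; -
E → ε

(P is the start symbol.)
Stack is shown with the top on the left.

Stack    Input    Action
------------------------
P $      - ; - $  output P → - ; -
- ; - $  - ; - $  match '-'
; - $    ; - $    match ';'
- $      - $      match '-'
$        $        accept

The string is accepted.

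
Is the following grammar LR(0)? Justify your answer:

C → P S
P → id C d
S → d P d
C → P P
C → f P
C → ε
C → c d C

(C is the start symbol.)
No. Shift-reduce conflict between [C → .] and [C → . c d C]

A grammar is LR(0) if no state in the canonical LR(0) collection has:
  - both a shift item (dot before a terminal) and a complete item (shift-reduce conflict), or
  - two or more complete items (reduce-reduce conflict; the accept item [C' → C .] counts as a complete item here).

Augment with C' → C and build the canonical LR(0) collection (I0 = CLOSURE({[C' → . C]}), then GOTO on every symbol after a dot until no new states appear). It has 16 states:
  I0: { [C → . P P], [C → . P S], [C → . c d C], [C → . f P], [C → .], [C' → . C], [P → . id C d] }  — shift, reduce
  I1: { [C' → C .] }  — accept
  I2: { [C → P . P], [C → P . S], [P → . id C d], [S → . d P d] }  — shift
  I3: { [C → c . d C] }  — shift
  I4: { [C → f . P], [P → . id C d] }  — shift
  I5: { [C → . P P], [C → . P S], [C → . c d C], [C → . f P], [C → .], [P → . id C d], [P → id . C d] }  — shift, reduce
  I6: { [P → id C . d] }  — shift
  I7: { [P → id C d .] }  — reduce
  I8: { [C → f P .] }  — reduce
  I9: { [C → . P P], [C → . P S], [C → . c d C], [C → . f P], [C → .], [C → c d . C], [P → . id C d] }  — shift, reduce
  I10: { [C → c d C .] }  — reduce
  I11: { [C → P P .] }  — reduce
  I12: { [C → P S .] }  — reduce
  I13: { [P → . id C d], [S → d . P d] }  — shift
  I14: { [S → d P . d] }  — shift
  I15: { [S → d P d .] }  — reduce

Conflict in state I0:
  Shift-reduce conflict between [C → .] and [C → . c d C]
So the grammar is NOT LR(0).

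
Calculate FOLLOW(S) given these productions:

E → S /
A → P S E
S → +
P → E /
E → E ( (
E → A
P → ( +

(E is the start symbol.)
{ '(', '+', '/' }

In E → S /: S is followed by '/', add FIRST('/') \ {ε} = { '/' }
In A → P S E: S is followed by E, add FIRST(E) \ {ε} = { '(', '+' }

Taking the union: FOLLOW(S) = { '(', '+', '/' }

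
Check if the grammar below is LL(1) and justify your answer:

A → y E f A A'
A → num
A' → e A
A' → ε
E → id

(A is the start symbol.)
A grammar is LL(1) if for each non-terminal N with multiple productions, the predict sets of those productions are pairwise disjoint, where PREDICT(N → α) = (FIRST(α) \ {ε}) ∪ (FOLLOW(N) if α ⇒* ε).

Relevant sets:
  FOLLOW(A') = { $, 'e' }

For A:
  PREDICT(A → y E f A A') = { 'y' }
  PREDICT(A → num) = { 'num' }
For A':
  PREDICT(A' → e A) = { 'e' }
  PREDICT(A' → ε) = { $, 'e' }
E has a single production, so nothing to check there.

Conflict found: Predict set conflict for A': { 'e' }
The grammar is NOT LL(1).

Answer: No. Predict set conflict for A': { 'e' }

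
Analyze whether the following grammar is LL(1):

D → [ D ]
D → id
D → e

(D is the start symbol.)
A grammar is LL(1) if for each non-terminal N with multiple productions, the predict sets of those productions are pairwise disjoint, where PREDICT(N → α) = (FIRST(α) \ {ε}) ∪ (FOLLOW(N) if α ⇒* ε).

For D:
  PREDICT(D → '[' D ']') = { '[' }
  PREDICT(D → id) = { 'id' }
  PREDICT(D → e) = { 'e' }

All predict sets are disjoint. The grammar IS LL(1).

Answer: Yes, the grammar is LL(1).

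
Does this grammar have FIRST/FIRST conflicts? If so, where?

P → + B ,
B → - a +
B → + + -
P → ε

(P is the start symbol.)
A FIRST/FIRST conflict occurs when two productions N → α and N → β for the same non-terminal have FIRST(α) ∩ FIRST(β) ≠ ∅ (with ε ∈ FIRST of a nullable right-hand side, so two nullable alternatives also conflict).

Productions for P:
  P → + B ,: FIRST = { '+' }
  P → ε: FIRST = { ε }
Productions for B:
  B → - a +: FIRST = { '-' }
  B → + + -: FIRST = { '+' }

All alternatives of each non-terminal have pairwise disjoint FIRST sets.

Answer: No FIRST/FIRST conflicts.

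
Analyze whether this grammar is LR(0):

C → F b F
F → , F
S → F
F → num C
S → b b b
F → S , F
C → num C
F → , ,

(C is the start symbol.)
No. Shift-reduce conflict between [S → F .] and [C → F . b F]

Augment with C' → C and build the canonical LR(0) collection (I0 = CLOSURE({[C' → . C]}), then GOTO on every symbol after a dot until no new states appear). It has 18 states:
  I0: { [C → . F b F], [C → . num C], [C' → . C], [F → . , ,], [F → . , F], [F → . S , F], [F → . num C], [S → . F], [S → . b b b] }  — shift
  I1: { [F → , . ,], [F → , . F], [F → . , ,], [F → . , F], [F → . S , F], [F → . num C], [S → . F], [S → . b b b] }  — shift
  I2: { [C' → C .] }  — accept
  I3: { [C → F . b F], [S → F .] }  — shift, reduce
  I4: { [F → S . , F] }  — shift
  I5: { [S → b . b b] }  — shift
  I6: { [C → . F b F], [C → . num C], [C → num . C], [F → . , ,], [F → . , F], [F → . S , F], [F → . num C], [F → num . C], [S → . F], [S → . b b b] }  — shift
  I7: { [C → num C .], [F → num C .] }  — 2 reduces
  I8: { [S → b b . b] }  — shift
  I9: { [S → b b b .] }  — reduce
  I10: { [F → . , ,], [F → . , F], [F → . S , F], [F → . num C], [F → S , . F], [S → . F], [S → . b b b] }  — shift
  I11: { [F → S , F .], [S → F .] }  — 2 reduces
  I12: { [C → . F b F], [C → . num C], [F → . , ,], [F → . , F], [F → . S , F], [F → . num C], [F → num . C], [S → . F], [S → . b b b] }  — shift
  I13: { [F → num C .] }  — reduce
  I14: { [C → F b . F], [F → . , ,], [F → . , F], [F → . S , F], [F → . num C], [S → . F], [S → . b b b] }  — shift
  I15: { [C → F b F .], [S → F .] }  — 2 reduces
  I16: { [F → , , .], [F → , . ,], [F → , . F], [F → . , ,], [F → . , F], [F → . S , F], [F → . num C], [S → . F], [S → . b b b] }  — shift, reduce
  I17: { [F → , F .], [S → F .] }  — 2 reduces

Conflict in state I3:
  Shift-reduce conflict between [S → F .] and [C → F . b F]
So the grammar is NOT LR(0).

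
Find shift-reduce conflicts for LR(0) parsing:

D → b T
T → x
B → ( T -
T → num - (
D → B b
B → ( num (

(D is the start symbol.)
Augment with D' → D and build the canonical LR(0) collection (I0 = CLOSURE({[D' → . D]}), then GOTO on every symbol after a dot until no new states appear). It has 15 states:
  I0: { [B → . ( T -], [B → . ( num (], [D → . B b], [D → . b T], [D' → . D] }  — shift
  I1: { [B → ( . T -], [B → ( . num (], [T → . num - (], [T → . x] }  — shift
  I2: { [D → B . b] }  — shift
  I3: { [D' → D .] }  — accept
  I4: { [D → b . T], [T → . num - (], [T → . x] }  — shift
  I5: { [D → b T .] }  — reduce
  I6: { [T → num . - (] }  — shift
  I7: { [T → x .] }  — reduce
  I8: { [T → num - . (] }  — shift
  I9: { [T → num - ( .] }  — reduce
  I10: { [D → B b .] }  — reduce
  I11: { [B → ( T . -] }  — shift
  I12: { [B → ( num . (], [T → num . - (] }  — shift
  I13: { [B → ( num ( .] }  — reduce
  I14: { [B → ( T - .] }  — reduce

No state contains both a complete item and a shift item.

Answer: No shift-reduce conflicts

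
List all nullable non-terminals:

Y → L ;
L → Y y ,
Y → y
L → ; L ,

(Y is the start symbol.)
None

There are no ε-productions, so no non-terminal can derive ε.
No non-terminals are nullable.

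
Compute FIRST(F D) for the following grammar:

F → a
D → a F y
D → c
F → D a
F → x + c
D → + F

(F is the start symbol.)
{ '+', 'a', 'c', 'x' }

FIRST sets of the non-terminals involved (from the grammar, by fixed-point iteration):
  FIRST(F) = { '+', 'a', 'c', 'x' }

To compute FIRST(F D), process the symbols left to right:
Symbol F is a non-terminal. Add FIRST(F) \ {ε} = { '+', 'a', 'c', 'x' }
F is not nullable (ε ∉ FIRST(F)), so stop here.
FIRST(F D) = { '+', 'a', 'c', 'x' }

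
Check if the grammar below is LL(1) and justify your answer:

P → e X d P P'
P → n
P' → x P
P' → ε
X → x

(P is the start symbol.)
No. Predict set conflict for P': { 'x' }

A grammar is LL(1) if for each non-terminal N with multiple productions, the predict sets of those productions are pairwise disjoint, where PREDICT(N → α) = (FIRST(α) \ {ε}) ∪ (FOLLOW(N) if α ⇒* ε).

Relevant sets:
  FOLLOW(P') = { $, 'x' }

For P:
  PREDICT(P → e X d P P') = { 'e' }
  PREDICT(P → n) = { 'n' }
For P':
  PREDICT(P' → x P) = { 'x' }
  PREDICT(P' → ε) = { $, 'x' }
X has a single production, so nothing to check there.

Conflict found: Predict set conflict for P': { 'x' }
The grammar is NOT LL(1).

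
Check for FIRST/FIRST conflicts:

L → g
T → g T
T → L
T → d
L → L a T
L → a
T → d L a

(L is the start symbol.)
FIRST sets of the non-terminals at (or reachable through a nullable prefix from) the front of some alternative:
  FIRST(L) = { 'a', 'g' }

Productions for L:
  L → g: FIRST = { 'g' }
  L → L a T: FIRST = { 'a', 'g' }
  L → a: FIRST = { 'a' }
Productions for T:
  T → g T: FIRST = { 'g' }
  T → L: FIRST = { 'a', 'g' }
  T → d: FIRST = { 'd' }
  T → d L a: FIRST = { 'd' }

Conflict for L: L → g and L → L a T
  Overlap: { 'g' }
Conflict for L: L → L a T and L → a
  Overlap: { 'a' }
Conflict for T: T → g T and T → L
  Overlap: { 'g' }
Conflict for T: T → d and T → d L a
  Overlap: { 'd' }

Answer: Yes. L → g / L → L a T on { 'g' }; L → L a T / L → a on { 'a' }; T → g T / T → L on { 'g' }; T → d / T → d L a on { 'd' }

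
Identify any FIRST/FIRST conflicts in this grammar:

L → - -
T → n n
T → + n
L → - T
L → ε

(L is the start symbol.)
A FIRST/FIRST conflict occurs when two productions N → α and N → β for the same non-terminal have FIRST(α) ∩ FIRST(β) ≠ ∅ (with ε ∈ FIRST of a nullable right-hand side, so two nullable alternatives also conflict).

Productions for L:
  L → - -: FIRST = { '-' }
  L → - T: FIRST = { '-' }
  L → ε: FIRST = { ε }
Productions for T:
  T → n n: FIRST = { 'n' }
  T → + n: FIRST = { '+' }

Conflict for L: L → - - and L → - T
  Overlap: { '-' }

Answer: Yes. L → '-' '-' / L → '-' T on { '-' }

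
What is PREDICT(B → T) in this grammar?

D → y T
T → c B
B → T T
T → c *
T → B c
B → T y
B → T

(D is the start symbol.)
{ 'c' }

PREDICT(B → T) = (FIRST(RHS) \ {ε}) ∪ (FOLLOW(B) if ε ∈ FIRST(RHS), i.e. RHS ⇒* ε)
FIRST(T) = { 'c' }
FIRST(T) = { 'c' }
ε ∉ FIRST(T), so FOLLOW(B) is not added.
PREDICT(B → T) = { 'c' }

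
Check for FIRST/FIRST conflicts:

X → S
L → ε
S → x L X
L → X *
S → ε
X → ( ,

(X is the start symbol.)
FIRST sets of the non-terminals at (or reachable through a nullable prefix from) the front of some alternative:
  FIRST(S) = { 'x', ε }
  FIRST(X) = { '(', 'x', ε }

Productions for X:
  X → S: FIRST = { 'x', ε }
  X → ( ,: FIRST = { '(' }
Productions for L:
  L → ε: FIRST = { ε }
  L → X *: FIRST = { '(', '*', 'x' }
Productions for S:
  S → x L X: FIRST = { 'x' }
  S → ε: FIRST = { ε }

All alternatives of each non-terminal have pairwise disjoint FIRST sets.

Answer: No FIRST/FIRST conflicts.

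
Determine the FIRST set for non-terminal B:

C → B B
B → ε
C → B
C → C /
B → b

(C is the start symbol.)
{ 'b', ε }

From B → ε:
  - ε-production, so ε ∈ FIRST(B)
From B → b:
  - b is a terminal: add 'b' and stop

Collecting: FIRST(B) = { 'b', ε }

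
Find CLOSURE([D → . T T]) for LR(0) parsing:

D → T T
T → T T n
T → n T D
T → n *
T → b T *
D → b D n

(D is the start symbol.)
{ [D → . T T], [T → . T T n], [T → . b T *], [T → . n *], [T → . n T D] }

Start with: [D → . T T]
  [D → . T T] has the dot before T: add [T → . T T n], [T → . n T D], [T → . n *], [T → . b T *]
No further items can be added.

CLOSURE = { [D → . T T], [T → . T T n], [T → . b T *], [T → . n *], [T → . n T D] }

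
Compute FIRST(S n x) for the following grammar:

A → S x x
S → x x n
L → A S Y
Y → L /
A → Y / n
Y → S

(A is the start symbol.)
{ 'x' }

FIRST sets of the non-terminals involved (from the grammar, by fixed-point iteration):
  FIRST(S) = { 'x' }

To compute FIRST(S n x), process the symbols left to right:
Symbol S is a non-terminal. Add FIRST(S) \ {ε} = { 'x' }
S is not nullable (ε ∉ FIRST(S)), so stop here.
FIRST(S n x) = { 'x' }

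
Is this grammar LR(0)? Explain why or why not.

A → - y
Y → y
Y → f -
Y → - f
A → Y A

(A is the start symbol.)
Augment with A' → A and build the canonical LR(0) collection (I0 = CLOSURE({[A' → . A]}), then GOTO on every symbol after a dot until no new states appear). It has 10 states:
  I0: { [A → . - y], [A → . Y A], [A' → . A], [Y → . - f], [Y → . f -], [Y → . y] }  — shift
  I1: { [A → - . y], [Y → - . f] }  — shift
  I2: { [A' → A .] }  — accept
  I3: { [A → . - y], [A → . Y A], [A → Y . A], [Y → . - f], [Y → . f -], [Y → . y] }  — shift
  I4: { [Y → f . -] }  — shift
  I5: { [Y → y .] }  — reduce
  I6: { [Y → f - .] }  — reduce
  I7: { [A → Y A .] }  — reduce
  I8: { [Y → - f .] }  — reduce
  I9: { [A → - y .] }  — reduce

Every state is either a pure shift/goto state or contains exactly one complete item and nothing to shift — no conflicts. The grammar is LR(0).

Answer: Yes, the grammar is LR(0)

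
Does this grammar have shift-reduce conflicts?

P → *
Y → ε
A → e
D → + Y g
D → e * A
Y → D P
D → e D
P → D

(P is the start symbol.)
Yes — I2: [Y → .] vs [D → . + Y g]

Augment with P' → P and build the canonical LR(0) collection (I0 = CLOSURE({[P' → . P]}), then GOTO on every symbol after a dot until no new states appear). It has 14 states:
  I0: { [D → . + Y g], [D → . e * A], [D → . e D], [P → . *], [P → . D], [P' → . P] }  — shift
  I1: { [P → * .] }  — reduce
  I2: { [D → + . Y g], [D → . + Y g], [D → . e * A], [D → . e D], [Y → . D P], [Y → .] }  — shift, reduce
  I3: { [P → D .] }  — reduce
  I4: { [P' → P .] }  — accept
  I5: { [D → . + Y g], [D → . e * A], [D → . e D], [D → e . * A], [D → e . D] }  — shift
  I6: { [A → . e], [D → e * . A] }  — shift
  I7: { [D → e D .] }  — reduce
  I8: { [D → e * A .] }  — reduce
  I9: { [A → e .] }  — reduce
  I10: { [D → . + Y g], [D → . e * A], [D → . e D], [P → . *], [P → . D], [Y → D . P] }  — shift
  I11: { [D → + Y . g] }  — shift
  I12: { [D → + Y g .] }  — reduce
  I13: { [Y → D P .] }  — reduce

I2 contains reduce item [Y → .] and shift items [D → . + Y g], [D → . e * A], [D → . e D] — shift-reduce conflict.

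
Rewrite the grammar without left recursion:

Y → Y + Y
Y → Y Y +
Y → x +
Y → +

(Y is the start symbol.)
Y is directly left-recursive. The standard transformation for
  A → A α₁ | ... | A α_m | β₁ | ... | β_n
is
  A  → β₁ A' | ... | β_n A'
  A' → α₁ A' | ... | α_m A' | ε

Y → x + becomes Y → x + Y'
Y → + becomes Y → + Y'
Y → Y + Y becomes Y' → + Y Y'
Y → Y Y + becomes Y' → Y + Y'
Add Y' → ε

Resulting grammar:
Y → x + Y'
Y → + Y'
Y' → + Y Y'
Y' → Y + Y'
Y' → ε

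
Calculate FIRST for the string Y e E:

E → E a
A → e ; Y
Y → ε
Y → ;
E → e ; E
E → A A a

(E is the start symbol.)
FIRST sets of the non-terminals involved (from the grammar, by fixed-point iteration):
  FIRST(Y) = { ';', ε }

To compute FIRST(Y e E), process the symbols left to right:
Symbol Y is a non-terminal. Add FIRST(Y) \ {ε} = { ';' }
Y is nullable (ε ∈ FIRST(Y)), continue to the next symbol.
Symbol e is a terminal. Add 'e' and stop.
FIRST(Y e E) = { ';', 'e' }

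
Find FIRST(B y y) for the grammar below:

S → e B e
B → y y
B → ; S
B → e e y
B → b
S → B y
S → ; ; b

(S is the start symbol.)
FIRST sets of the non-terminals involved (from the grammar, by fixed-point iteration):
  FIRST(B) = { ';', 'b', 'e', 'y' }

To compute FIRST(B y y), process the symbols left to right:
Symbol B is a non-terminal. Add FIRST(B) \ {ε} = { ';', 'b', 'e', 'y' }
B is not nullable (ε ∉ FIRST(B)), so stop here.
FIRST(B y y) = { ';', 'b', 'e', 'y' }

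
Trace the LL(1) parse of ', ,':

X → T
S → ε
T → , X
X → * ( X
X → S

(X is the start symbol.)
Stack is shown with the top on the left.

Stack  Input  Action
--------------------
X $    , , $  output X → T
T $    , , $  output T → , X
, X $  , , $  match ','
X $    , $    output X → T
T $    , $    output T → , X
, X $  , $    match ','
X $    $      output X → S
S $    $      output S → ε
$      $      accept

The string is accepted.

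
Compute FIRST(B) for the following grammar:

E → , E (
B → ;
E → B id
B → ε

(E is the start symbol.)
{ ';', ε }

To compute FIRST(B), examine every production with B on the left-hand side, reading each right-hand side left to right until a non-nullable symbol is reached.

From B → ;:
  - ';' is a terminal: add ';' and stop
From B → ε:
  - ε-production, so ε ∈ FIRST(B)

Collecting: FIRST(B) = { ';', ε }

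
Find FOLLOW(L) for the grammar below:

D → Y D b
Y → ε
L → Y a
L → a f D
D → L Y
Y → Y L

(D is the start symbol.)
To compute FOLLOW(L), find every occurrence of L on a right-hand side N → α L β: add FIRST(β) \ {ε}, and if β is empty or nullable also add FOLLOW(N). Iterate to a fixed point.

In D → L Y: L is followed by Y, add FIRST(Y) \ {ε} = { 'a' }
  Y is nullable, so also add FOLLOW(D)
In Y → Y L: L is at the end, add FOLLOW(Y)

The FOLLOW sets referred to above (computed the same way, to a fixed point):
  FOLLOW(D) = { $, 'a', 'b' }
  FOLLOW(Y) = { $, 'a', 'b' }

Taking the union: FOLLOW(L) = { $, 'a', 'b' }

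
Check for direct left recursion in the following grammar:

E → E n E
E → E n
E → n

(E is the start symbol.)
Yes, E is left-recursive

E → E n E: LEFT RECURSIVE (starts with E)
E → E n: LEFT RECURSIVE (starts with E)
E → n: starts with n

The grammar has direct left recursion on: E.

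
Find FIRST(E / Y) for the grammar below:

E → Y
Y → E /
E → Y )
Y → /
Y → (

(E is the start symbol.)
{ '(', '/' }

FIRST sets of the non-terminals involved (from the grammar, by fixed-point iteration):
  FIRST(E) = { '(', '/' }

To compute FIRST(E / Y), process the symbols left to right:
Symbol E is a non-terminal. Add FIRST(E) \ {ε} = { '(', '/' }
E is not nullable (ε ∉ FIRST(E)), so stop here.
FIRST(E / Y) = { '(', '/' }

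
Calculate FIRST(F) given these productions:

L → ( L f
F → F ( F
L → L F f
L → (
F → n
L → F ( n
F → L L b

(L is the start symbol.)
{ '(', 'n' }

To compute FIRST(F), examine every production with F on the left-hand side, reading each right-hand side left to right until a non-nullable symbol is reached.

FIRST sets of the other non-terminals involved (by the same procedure, iterated to a fixed point):
  FIRST(L) = { '(', 'n' }

From F → F ( F:
  - F is the symbol being defined: contributes nothing new
    F is not nullable, so stop
From F → n:
  - n is a terminal: add 'n' and stop
From F → L L b:
  - L is a non-terminal: add FIRST(L) \ {ε} = { '(', 'n' }
    L is not nullable, so stop

Collecting: FIRST(F) = { '(', 'n' }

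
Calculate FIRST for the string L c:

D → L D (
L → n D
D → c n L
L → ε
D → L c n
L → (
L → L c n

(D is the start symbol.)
FIRST sets of the non-terminals involved (from the grammar, by fixed-point iteration):
  FIRST(L) = { '(', 'c', 'n', ε }

To compute FIRST(L c), process the symbols left to right:
Symbol L is a non-terminal. Add FIRST(L) \ {ε} = { '(', 'c', 'n' }
L is nullable (ε ∈ FIRST(L)), continue to the next symbol.
Symbol c is a terminal. Add 'c' and stop.
FIRST(L c) = { '(', 'c', 'n' }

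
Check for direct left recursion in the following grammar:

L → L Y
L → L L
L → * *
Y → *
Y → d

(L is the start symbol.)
Yes, L is left-recursive

L → L Y: LEFT RECURSIVE (starts with L)
L → L L: LEFT RECURSIVE (starts with L)
L → * *: starts with '*'
Y → *: starts with '*'
Y → d: starts with d

The grammar has direct left recursion on: L.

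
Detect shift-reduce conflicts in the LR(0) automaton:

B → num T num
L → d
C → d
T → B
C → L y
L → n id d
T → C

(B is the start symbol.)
No shift-reduce conflicts

Augment with B' → B and build the canonical LR(0) collection (I0 = CLOSURE({[B' → . B]}), then GOTO on every symbol after a dot until no new states appear). It has 13 states:
  I0: { [B → . num T num], [B' → . B] }  — shift
  I1: { [B' → B .] }  — accept
  I2: { [B → . num T num], [B → num . T num], [C → . L y], [C → . d], [L → . d], [L → . n id d], [T → . B], [T → . C] }  — shift
  I3: { [T → B .] }  — reduce
  I4: { [T → C .] }  — reduce
  I5: { [C → L . y] }  — shift
  I6: { [B → num T . num] }  — shift
  I7: { [C → d .], [L → d .] }  — 2 reduces
  I8: { [L → n . id d] }  — shift
  I9: { [L → n id . d] }  — shift
  I10: { [L → n id d .] }  — reduce
  I11: { [B → num T num .] }  — reduce
  I12: { [C → L y .] }  — reduce

No state contains both a complete item and a shift item.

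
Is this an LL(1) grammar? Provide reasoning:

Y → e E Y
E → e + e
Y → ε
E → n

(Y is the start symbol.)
Relevant sets:
  FOLLOW(Y) = { $ }

For Y:
  PREDICT(Y → e E Y) = { 'e' }
  PREDICT(Y → ε) = { $ }
For E:
  PREDICT(E → e '+' e) = { 'e' }
  PREDICT(E → n) = { 'n' }

All predict sets are disjoint. The grammar IS LL(1).

Answer: Yes, the grammar is LL(1).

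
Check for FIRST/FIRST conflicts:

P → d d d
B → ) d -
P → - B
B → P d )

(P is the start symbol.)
No FIRST/FIRST conflicts.

A FIRST/FIRST conflict occurs when two productions N → α and N → β for the same non-terminal have FIRST(α) ∩ FIRST(β) ≠ ∅ (with ε ∈ FIRST of a nullable right-hand side, so two nullable alternatives also conflict).

FIRST sets of the non-terminals at (or reachable through a nullable prefix from) the front of some alternative:
  FIRST(P) = { '-', 'd' }

Productions for P:
  P → d d d: FIRST = { 'd' }
  P → - B: FIRST = { '-' }
Productions for B:
  B → ) d -: FIRST = { ')' }
  B → P d ): FIRST = { '-', 'd' }

All alternatives of each non-terminal have pairwise disjoint FIRST sets.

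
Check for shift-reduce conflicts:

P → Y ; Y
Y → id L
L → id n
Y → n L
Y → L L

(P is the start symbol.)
No shift-reduce conflicts

A shift-reduce conflict occurs when an LR(0) state has both:
  - a complete (reduce) item [A → α .] (dot at the end), and
  - a shift item [B → β . c γ] (dot before a terminal).

Augment with P' → P and build the canonical LR(0) collection (I0 = CLOSURE({[P' → . P]}), then GOTO on every symbol after a dot until no new states appear). It has 13 states:
  I0: { [L → . id n], [P → . Y ; Y], [P' → . P], [Y → . L L], [Y → . id L], [Y → . n L] }  — shift
  I1: { [L → . id n], [Y → L . L] }  — shift
  I2: { [P' → P .] }  — accept
  I3: { [P → Y . ; Y] }  — shift
  I4: { [L → . id n], [L → id . n], [Y → id . L] }  — shift
  I5: { [L → . id n], [Y → n . L] }  — shift
  I6: { [Y → n L .] }  — reduce
  I7: { [L → id . n] }  — shift
  I8: { [L → id n .] }  — reduce
  I9: { [Y → id L .] }  — reduce
  I10: { [L → . id n], [P → Y ; . Y], [Y → . L L], [Y → . id L], [Y → . n L] }  — shift
  I11: { [P → Y ; Y .] }  — reduce
  I12: { [Y → L L .] }  — reduce

No state contains both a complete item and a shift item.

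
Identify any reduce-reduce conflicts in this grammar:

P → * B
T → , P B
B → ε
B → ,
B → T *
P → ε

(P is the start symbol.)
A reduce-reduce conflict occurs when an LR(0) state has two complete items [A → α .] and [B → β .] — both call for a reduction, and with no lookahead the parser cannot choose between them.

Augment with P' → P and build the canonical LR(0) collection (I0 = CLOSURE({[P' → . P]}), then GOTO on every symbol after a dot until no new states appear). It has 9 states:
  I0: { [P → . * B], [P → .], [P' → . P] }  — shift, reduce
  I1: { [B → . ,], [B → . T *], [B → .], [P → * . B], [T → . , P B] }  — shift, reduce
  I2: { [P' → P .] }  — accept
  I3: { [B → , .], [P → . * B], [P → .], [T → , . P B] }  — shift, 2 reduces
  I4: { [P → * B .] }  — reduce
  I5: { [B → T . *] }  — shift
  I6: { [B → T * .] }  — reduce
  I7: { [B → . ,], [B → . T *], [B → .], [T → , P . B], [T → . , P B] }  — shift, reduce
  I8: { [T → , P B .] }  — reduce

I3 contains complete items [B → , .], [P → .] — reduce-reduce conflict.

Answer: Yes — I3: [B → , .] vs [P → .]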